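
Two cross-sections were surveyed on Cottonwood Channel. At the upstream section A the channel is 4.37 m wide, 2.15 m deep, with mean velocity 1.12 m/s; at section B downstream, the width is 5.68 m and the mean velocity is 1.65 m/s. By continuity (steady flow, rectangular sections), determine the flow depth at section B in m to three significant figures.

Q = A₁V₁ = (4.37×2.15) × 1.12 = 10.52 m³/s
d₂ = Q/(b₂ V₂) = 10.52/(5.68×1.65) = 1.123 m

1.12 m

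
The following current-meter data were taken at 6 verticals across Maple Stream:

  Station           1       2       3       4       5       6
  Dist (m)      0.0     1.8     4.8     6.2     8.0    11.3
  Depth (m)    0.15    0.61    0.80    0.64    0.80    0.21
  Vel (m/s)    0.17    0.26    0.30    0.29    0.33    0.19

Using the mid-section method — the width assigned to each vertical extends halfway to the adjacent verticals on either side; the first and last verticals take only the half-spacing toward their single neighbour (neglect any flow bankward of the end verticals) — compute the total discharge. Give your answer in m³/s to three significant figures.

w_1 = (1.8 − 0.0)/2 = 0.9 m; q_1 = 0.17 × 0.15 × 0.9 = 0.02295 m³/s
w_2 = (4.8 − 0.0)/2 = 2.4 m; q_2 = 0.26 × 0.61 × 2.4 = 0.3806 m³/s
w_3 = (6.2 − 1.8)/2 = 2.2 m; q_3 = 0.30 × 0.80 × 2.2 = 0.5280 m³/s
w_4 = (8.0 − 4.8)/2 = 1.6 m; q_4 = 0.29 × 0.64 × 1.6 = 0.2970 m³/s
w_5 = (11.3 − 6.2)/2 = 2.55 m; q_5 = 0.33 × 0.80 × 2.55 = 0.6732 m³/s
w_6 = (11.3 − 8.0)/2 = 1.65 m; q_6 = 0.19 × 0.21 × 1.65 = 0.06584 m³/s
Q = Σ qᵢ = 1.968 m³/s

1.97 m³/s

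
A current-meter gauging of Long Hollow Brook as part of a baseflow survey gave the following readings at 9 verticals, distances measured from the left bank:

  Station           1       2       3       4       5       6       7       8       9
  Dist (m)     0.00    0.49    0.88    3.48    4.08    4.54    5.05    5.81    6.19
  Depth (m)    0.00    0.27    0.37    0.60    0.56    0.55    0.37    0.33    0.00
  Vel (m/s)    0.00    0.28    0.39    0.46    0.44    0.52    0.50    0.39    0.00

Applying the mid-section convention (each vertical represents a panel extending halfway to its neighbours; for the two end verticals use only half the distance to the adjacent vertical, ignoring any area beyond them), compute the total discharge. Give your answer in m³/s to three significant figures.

w_2 = (0.88 − 0.00)/2 = 0.44 m; q_2 = 0.28 × 0.27 × 0.44 = 0.03326 m³/s
w_3 = (3.48 − 0.49)/2 = 1.495 m; q_3 = 0.39 × 0.37 × 1.495 = 0.2157 m³/s
w_4 = (4.08 − 0.88)/2 = 1.6 m; q_4 = 0.46 × 0.60 × 1.6 = 0.4416 m³/s
w_5 = (4.54 − 3.48)/2 = 0.53 m; q_5 = 0.44 × 0.56 × 0.53 = 0.1306 m³/s
w_6 = (5.05 − 4.08)/2 = 0.485 m; q_6 = 0.52 × 0.55 × 0.485 = 0.1387 m³/s
w_7 = (5.81 − 4.54)/2 = 0.635 m; q_7 = 0.50 × 0.37 × 0.635 = 0.1175 m³/s
w_8 = (6.19 − 5.05)/2 = 0.57 m; q_8 = 0.39 × 0.33 × 0.57 = 0.07336 m³/s
Stations 1, 9 contribute zero (depth or velocity is 0).
Q = Σ qᵢ = 1.151 m³/s

1.15 m³/s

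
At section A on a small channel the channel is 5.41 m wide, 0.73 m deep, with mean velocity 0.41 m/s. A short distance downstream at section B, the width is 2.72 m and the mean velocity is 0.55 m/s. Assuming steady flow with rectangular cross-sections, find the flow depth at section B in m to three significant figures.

1.08 m

Q = A₁V₁ = (5.41×0.73) × 0.41 = 1.619 m³/s
d₂ = Q/(b₂ V₂) = 1.619/(2.72×0.55) = 1.082 m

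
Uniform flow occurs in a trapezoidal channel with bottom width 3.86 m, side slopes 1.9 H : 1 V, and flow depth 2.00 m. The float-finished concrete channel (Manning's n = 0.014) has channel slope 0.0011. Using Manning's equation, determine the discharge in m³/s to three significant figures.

41.7 m³/s

A = (b + z·y)·y = (3.86 + 1.9×2.00)×2.00 = 15.32 m²
P = b + 2y√(1+z²) = 3.86 + 2×2.00×√(1+1.9²) = 12.45 m
R = A/P = 15.32/12.45 = 1.231 m
Q = (1/n)·A·R^(2/3)·S^(1/2) = (1/0.014) × 15.32 × 1.231^(2/3) × 0.0011^(1/2) = 41.68 m³/s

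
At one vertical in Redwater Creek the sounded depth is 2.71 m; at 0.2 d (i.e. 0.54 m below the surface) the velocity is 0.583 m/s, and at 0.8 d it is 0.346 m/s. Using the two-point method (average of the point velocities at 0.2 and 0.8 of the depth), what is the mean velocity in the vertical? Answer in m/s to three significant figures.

0.465 m/s

v̄ = (0.583 + 0.346) / 2 = 0.4645 m/s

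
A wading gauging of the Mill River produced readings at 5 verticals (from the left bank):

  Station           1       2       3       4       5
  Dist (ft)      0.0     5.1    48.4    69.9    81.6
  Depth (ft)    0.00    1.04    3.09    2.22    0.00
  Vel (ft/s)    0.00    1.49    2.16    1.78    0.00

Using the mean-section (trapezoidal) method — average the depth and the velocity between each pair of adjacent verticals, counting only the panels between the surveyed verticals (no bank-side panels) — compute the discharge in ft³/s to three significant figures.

289 ft³/s

Panel 1-2: Δb = 5.1 ft, d̄ = (0.00+1.04)/2 = 0.52, v̄ = (0.00+1.49)/2 = 0.745 → q = 5.1×0.52×0.745 = 1.976 ft³/s
Panel 2-3: Δb = 43.3 ft, d̄ = (1.04+3.09)/2 = 2.065, v̄ = (1.49+2.16)/2 = 1.825 → q = 43.3×2.065×1.825 = 163.2 ft³/s
Panel 3-4: Δb = 21.5 ft, d̄ = (3.09+2.22)/2 = 2.655, v̄ = (2.16+1.78)/2 = 1.97 → q = 21.5×2.655×1.97 = 112.5 ft³/s
Panel 4-5: Δb = 11.7 ft, d̄ = (2.22+0.00)/2 = 1.11, v̄ = (1.78+0.00)/2 = 0.89 → q = 11.7×1.11×0.89 = 11.56 ft³/s
Q = Σ q = 289.2 ft³/s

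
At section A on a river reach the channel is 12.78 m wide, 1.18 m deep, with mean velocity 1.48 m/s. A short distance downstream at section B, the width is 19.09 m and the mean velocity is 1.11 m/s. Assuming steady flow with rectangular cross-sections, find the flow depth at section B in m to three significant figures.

Q = A₁V₁ = (12.78×1.18) × 1.48 = 22.32 m³/s
d₂ = Q/(b₂ V₂) = 22.32/(19.09×1.11) = 1.053 m

1.05 m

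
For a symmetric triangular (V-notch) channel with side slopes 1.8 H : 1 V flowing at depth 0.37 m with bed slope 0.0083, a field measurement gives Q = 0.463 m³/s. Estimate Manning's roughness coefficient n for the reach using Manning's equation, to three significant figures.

0.0144

A = z·y² = 1.8×0.37² = 0.2464 m²
P = 2y√(1+z²) = 2×0.37×√(1+1.8²) = 1.524 m
R = A/P = 0.2464/1.524 = 0.1617 m
n = (1/Q)·A·R^(2/3)·S^(1/2) = (1/0.463) × 0.2464 × 0.2968 × 0.09110 = 0.01439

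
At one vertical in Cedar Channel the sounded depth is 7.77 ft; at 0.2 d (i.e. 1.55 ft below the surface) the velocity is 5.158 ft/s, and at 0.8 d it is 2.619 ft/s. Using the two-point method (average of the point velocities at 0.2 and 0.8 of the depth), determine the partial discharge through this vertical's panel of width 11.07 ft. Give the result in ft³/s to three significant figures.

v̄ = (5.158 + 2.619) / 2 = 3.889 ft/s
q = v̄ × d × w = 3.889 × 7.77 × 11.07 = 334.5 ft³/s

334 ft³/s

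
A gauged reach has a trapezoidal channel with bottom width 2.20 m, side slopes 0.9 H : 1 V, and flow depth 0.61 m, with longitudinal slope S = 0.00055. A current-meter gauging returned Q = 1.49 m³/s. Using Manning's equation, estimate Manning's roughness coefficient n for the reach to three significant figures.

0.0152

A = (b + z·y)·y = (2.20 + 0.9×0.61)×0.61 = 1.677 m²
P = b + 2y√(1+z²) = 2.20 + 2×0.61×√(1+0.9²) = 3.841 m
R = A/P = 1.677/3.841 = 0.4365 m
n = (1/Q)·A·R^(2/3)·S^(1/2) = (1/1.49) × 1.677 × 0.5755 × 0.02345 = 0.01519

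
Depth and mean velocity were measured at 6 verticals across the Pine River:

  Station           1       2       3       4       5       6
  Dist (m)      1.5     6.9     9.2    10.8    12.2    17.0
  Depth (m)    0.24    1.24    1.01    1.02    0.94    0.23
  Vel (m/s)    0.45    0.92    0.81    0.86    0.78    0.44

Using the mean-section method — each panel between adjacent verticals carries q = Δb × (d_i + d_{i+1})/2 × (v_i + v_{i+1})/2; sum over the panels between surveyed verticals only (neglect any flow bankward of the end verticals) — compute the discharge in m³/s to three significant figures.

9.17 m³/s

Panel 1-2: Δb = 5.4 m, d̄ = (0.24+1.24)/2 = 0.74, v̄ = (0.45+0.92)/2 = 0.685 → q = 5.4×0.74×0.685 = 2.737 m³/s
Panel 2-3: Δb = 2.3 m, d̄ = (1.24+1.01)/2 = 1.125, v̄ = (0.92+0.81)/2 = 0.865 → q = 2.3×1.125×0.865 = 2.238 m³/s
Panel 3-4: Δb = 1.6 m, d̄ = (1.01+1.02)/2 = 1.015, v̄ = (0.81+0.86)/2 = 0.835 → q = 1.6×1.015×0.835 = 1.356 m³/s
Panel 4-5: Δb = 1.4 m, d̄ = (1.02+0.94)/2 = 0.98, v̄ = (0.86+0.78)/2 = 0.82 → q = 1.4×0.98×0.82 = 1.125 m³/s
Panel 5-6: Δb = 4.8 m, d̄ = (0.94+0.23)/2 = 0.585, v̄ = (0.78+0.44)/2 = 0.61 → q = 4.8×0.585×0.61 = 1.713 m³/s
Q = Σ q = 9.169 m³/s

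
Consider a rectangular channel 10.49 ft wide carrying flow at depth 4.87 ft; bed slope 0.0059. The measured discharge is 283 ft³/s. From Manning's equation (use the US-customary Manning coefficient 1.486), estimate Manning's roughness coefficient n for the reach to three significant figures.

0.0382

A = b·y = 10.49 × 4.87 = 51.09 ft²
P = b + 2y = 10.49 + 2×4.87 = 20.23 ft
R = A/P = 51.09/20.23 = 2.525 ft
n = (1.486/Q)·A·R^(2/3)·S^(1/2) = (1.486/283) × 51.09 × 1.854 × 0.07681 = 0.03821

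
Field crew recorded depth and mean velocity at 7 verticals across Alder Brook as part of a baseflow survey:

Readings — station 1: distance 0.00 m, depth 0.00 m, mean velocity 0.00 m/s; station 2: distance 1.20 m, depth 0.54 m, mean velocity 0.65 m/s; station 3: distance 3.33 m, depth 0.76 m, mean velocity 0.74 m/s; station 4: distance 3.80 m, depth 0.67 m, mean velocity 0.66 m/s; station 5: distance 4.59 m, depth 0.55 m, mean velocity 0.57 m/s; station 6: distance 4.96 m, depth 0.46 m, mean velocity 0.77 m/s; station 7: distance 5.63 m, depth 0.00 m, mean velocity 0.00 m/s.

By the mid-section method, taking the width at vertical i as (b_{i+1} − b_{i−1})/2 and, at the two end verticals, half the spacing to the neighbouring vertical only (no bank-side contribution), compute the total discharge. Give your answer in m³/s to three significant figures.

1.96 m³/s

w_2 = (3.33 − 0.00)/2 = 1.665 m; q_2 = 0.65 × 0.54 × 1.665 = 0.5844 m³/s
w_3 = (3.80 − 1.20)/2 = 1.3 m; q_3 = 0.74 × 0.76 × 1.3 = 0.7311 m³/s
w_4 = (4.59 − 3.33)/2 = 0.63 m; q_4 = 0.66 × 0.67 × 0.63 = 0.2786 m³/s
w_5 = (4.96 − 3.80)/2 = 0.58 m; q_5 = 0.57 × 0.55 × 0.58 = 0.1818 m³/s
w_6 = (5.63 − 4.59)/2 = 0.52 m; q_6 = 0.77 × 0.46 × 0.52 = 0.1842 m³/s
Stations 1, 7 contribute zero (depth or velocity is 0).
Q = Σ qᵢ = 1.960 m³/s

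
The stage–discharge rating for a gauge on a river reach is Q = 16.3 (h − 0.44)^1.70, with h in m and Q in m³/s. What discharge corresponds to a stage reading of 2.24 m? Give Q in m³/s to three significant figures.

44.3 m³/s

Q = 16.3 × (2.24 − 0.44)^1.70 = 16.3 × 1.8^1.70 = 44.27 m³/s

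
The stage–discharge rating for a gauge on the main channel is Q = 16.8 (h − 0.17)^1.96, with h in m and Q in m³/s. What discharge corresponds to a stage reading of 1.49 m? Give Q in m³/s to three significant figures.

Q = 16.8 × (1.49 − 0.17)^1.96 = 16.8 × 1.32^1.96 = 28.95 m³/s

28.9 m³/s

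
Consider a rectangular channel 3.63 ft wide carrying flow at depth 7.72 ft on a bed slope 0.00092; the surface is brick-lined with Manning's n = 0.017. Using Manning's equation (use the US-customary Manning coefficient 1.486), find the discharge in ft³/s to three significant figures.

96.0 ft³/s

A = b·y = 3.63 × 7.72 = 28.02 ft²
P = b + 2y = 3.63 + 2×7.72 = 19.07 ft
R = A/P = 28.02/19.07 = 1.470 ft
Q = (1.486/n)·A·R^(2/3)·S^(1/2) = (1.486/0.017) × 28.02 × 1.470^(2/3) × 0.00092^(1/2) = 96.04 ft³/s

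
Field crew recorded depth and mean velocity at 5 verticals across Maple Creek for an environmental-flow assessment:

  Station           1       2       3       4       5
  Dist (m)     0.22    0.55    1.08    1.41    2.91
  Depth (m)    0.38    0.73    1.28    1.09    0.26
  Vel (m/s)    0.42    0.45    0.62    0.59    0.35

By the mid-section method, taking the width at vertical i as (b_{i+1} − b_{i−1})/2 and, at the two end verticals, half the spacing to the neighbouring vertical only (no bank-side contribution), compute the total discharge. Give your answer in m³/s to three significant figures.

w_1 = (0.55 − 0.22)/2 = 0.165 m; q_1 = 0.42 × 0.38 × 0.165 = 0.02633 m³/s
w_2 = (1.08 − 0.22)/2 = 0.43 m; q_2 = 0.45 × 0.73 × 0.43 = 0.1413 m³/s
w_3 = (1.41 − 0.55)/2 = 0.43 m; q_3 = 0.62 × 1.28 × 0.43 = 0.3412 m³/s
w_4 = (2.91 − 1.08)/2 = 0.915 m; q_4 = 0.59 × 1.09 × 0.915 = 0.5884 m³/s
w_5 = (2.91 − 1.41)/2 = 0.75 m; q_5 = 0.35 × 0.26 × 0.75 = 0.06825 m³/s
Q = Σ qᵢ = 1.166 m³/s

1.17 m³/s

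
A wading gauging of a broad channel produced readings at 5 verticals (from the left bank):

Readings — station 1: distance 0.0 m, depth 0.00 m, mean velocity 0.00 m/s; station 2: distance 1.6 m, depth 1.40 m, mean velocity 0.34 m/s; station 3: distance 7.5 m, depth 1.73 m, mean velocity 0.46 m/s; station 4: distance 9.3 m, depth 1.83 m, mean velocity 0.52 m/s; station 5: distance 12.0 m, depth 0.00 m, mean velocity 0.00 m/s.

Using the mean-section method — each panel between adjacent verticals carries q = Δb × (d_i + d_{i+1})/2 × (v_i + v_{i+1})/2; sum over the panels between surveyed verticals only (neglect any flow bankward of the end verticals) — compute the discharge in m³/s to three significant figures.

Panel 1-2: Δb = 1.6 m, d̄ = (0.00+1.40)/2 = 0.7, v̄ = (0.00+0.34)/2 = 0.17 → q = 1.6×0.7×0.17 = 0.1904 m³/s
Panel 2-3: Δb = 5.9 m, d̄ = (1.40+1.73)/2 = 1.565, v̄ = (0.34+0.46)/2 = 0.4 → q = 5.9×1.565×0.4 = 3.693 m³/s
Panel 3-4: Δb = 1.8 m, d̄ = (1.73+1.83)/2 = 1.78, v̄ = (0.46+0.52)/2 = 0.49 → q = 1.8×1.78×0.49 = 1.570 m³/s
Panel 4-5: Δb = 2.7 m, d̄ = (1.83+0.00)/2 = 0.915, v̄ = (0.52+0.00)/2 = 0.26 → q = 2.7×0.915×0.26 = 0.6423 m³/s
Q = Σ q = 6.096 m³/s

6.10 m³/s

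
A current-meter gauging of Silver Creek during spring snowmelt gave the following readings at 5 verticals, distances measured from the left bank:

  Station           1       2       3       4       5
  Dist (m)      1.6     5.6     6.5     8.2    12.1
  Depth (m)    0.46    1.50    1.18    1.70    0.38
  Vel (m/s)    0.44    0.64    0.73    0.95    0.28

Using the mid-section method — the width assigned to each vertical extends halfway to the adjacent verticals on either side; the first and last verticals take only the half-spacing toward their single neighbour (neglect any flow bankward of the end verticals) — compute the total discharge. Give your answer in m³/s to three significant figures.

w_1 = (5.6 − 1.6)/2 = 2 m; q_1 = 0.44 × 0.46 × 2 = 0.4048 m³/s
w_2 = (6.5 − 1.6)/2 = 2.45 m; q_2 = 0.64 × 1.50 × 2.45 = 2.352 m³/s
w_3 = (8.2 − 5.6)/2 = 1.3 m; q_3 = 0.73 × 1.18 × 1.3 = 1.120 m³/s
w_4 = (12.1 − 6.5)/2 = 2.8 m; q_4 = 0.95 × 1.70 × 2.8 = 4.522 m³/s
w_5 = (12.1 − 8.2)/2 = 1.95 m; q_5 = 0.28 × 0.38 × 1.95 = 0.2075 m³/s
Q = Σ qᵢ = 8.606 m³/s

8.61 m³/s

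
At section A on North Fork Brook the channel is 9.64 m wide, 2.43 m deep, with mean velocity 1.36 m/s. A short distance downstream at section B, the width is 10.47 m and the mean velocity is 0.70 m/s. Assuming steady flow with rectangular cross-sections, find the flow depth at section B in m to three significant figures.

4.35 m

Q = A₁V₁ = (9.64×2.43) × 1.36 = 31.86 m³/s
d₂ = Q/(b₂ V₂) = 31.86/(10.47×0.70) = 4.347 m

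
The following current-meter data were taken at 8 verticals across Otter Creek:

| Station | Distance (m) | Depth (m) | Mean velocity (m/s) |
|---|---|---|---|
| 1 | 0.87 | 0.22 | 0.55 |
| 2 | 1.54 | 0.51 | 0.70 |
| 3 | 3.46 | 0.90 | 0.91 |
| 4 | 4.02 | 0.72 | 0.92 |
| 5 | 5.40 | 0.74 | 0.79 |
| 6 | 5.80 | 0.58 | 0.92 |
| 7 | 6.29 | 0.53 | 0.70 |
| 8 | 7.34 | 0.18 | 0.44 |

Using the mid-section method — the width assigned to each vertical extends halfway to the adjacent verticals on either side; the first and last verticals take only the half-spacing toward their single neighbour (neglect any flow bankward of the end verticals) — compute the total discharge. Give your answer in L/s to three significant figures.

w_1 = (1.54 − 0.87)/2 = 0.335 m; q_1 = 0.55 × 0.22 × 0.335 = 0.04054 m³/s
w_2 = (3.46 − 0.87)/2 = 1.295 m; q_2 = 0.70 × 0.51 × 1.295 = 0.4623 m³/s
w_3 = (4.02 − 1.54)/2 = 1.24 m; q_3 = 0.91 × 0.90 × 1.24 = 1.016 m³/s
w_4 = (5.40 − 3.46)/2 = 0.97 m; q_4 = 0.92 × 0.72 × 0.97 = 0.6425 m³/s
w_5 = (5.80 − 4.02)/2 = 0.89 m; q_5 = 0.79 × 0.74 × 0.89 = 0.5203 m³/s
w_6 = (6.29 − 5.40)/2 = 0.445 m; q_6 = 0.92 × 0.58 × 0.445 = 0.2375 m³/s
w_7 = (7.34 − 5.80)/2 = 0.77 m; q_7 = 0.70 × 0.53 × 0.77 = 0.2857 m³/s
w_8 = (7.34 − 6.29)/2 = 0.525 m; q_8 = 0.44 × 0.18 × 0.525 = 0.04158 m³/s
Q = Σ qᵢ = 3.246 m³/s
= 3.246 × 1000 = 3246 L/s

3250 L/s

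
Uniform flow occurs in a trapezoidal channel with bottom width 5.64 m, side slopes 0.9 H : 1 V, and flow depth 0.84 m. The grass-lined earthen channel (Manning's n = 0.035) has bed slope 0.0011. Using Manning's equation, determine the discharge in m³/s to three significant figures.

3.94 m³/s

A = (b + z·y)·y = (5.64 + 0.9×0.84)×0.84 = 5.373 m²
P = b + 2y√(1+z²) = 5.64 + 2×0.84×√(1+0.9²) = 7.900 m
R = A/P = 5.373/7.900 = 0.6801 m
Q = (1/n)·A·R^(2/3)·S^(1/2) = (1/0.035) × 5.373 × 0.6801^(2/3) × 0.0011^(1/2) = 3.937 m³/s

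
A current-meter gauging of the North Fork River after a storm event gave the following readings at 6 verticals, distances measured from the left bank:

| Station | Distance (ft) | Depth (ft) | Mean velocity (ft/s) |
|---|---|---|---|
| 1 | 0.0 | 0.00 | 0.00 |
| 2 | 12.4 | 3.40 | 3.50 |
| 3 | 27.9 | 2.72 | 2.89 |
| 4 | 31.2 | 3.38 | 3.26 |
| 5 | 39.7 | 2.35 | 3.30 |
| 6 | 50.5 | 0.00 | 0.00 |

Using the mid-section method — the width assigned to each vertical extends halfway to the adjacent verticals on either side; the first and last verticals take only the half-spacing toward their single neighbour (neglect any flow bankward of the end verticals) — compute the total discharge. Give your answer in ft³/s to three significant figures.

380 ft³/s

w_2 = (27.9 − 0.0)/2 = 13.95 ft; q_2 = 3.50 × 3.40 × 13.95 = 166.0 ft³/s
w_3 = (31.2 − 12.4)/2 = 9.4 ft; q_3 = 2.89 × 2.72 × 9.4 = 73.89 ft³/s
w_4 = (39.7 − 27.9)/2 = 5.9 ft; q_4 = 3.26 × 3.38 × 5.9 = 65.01 ft³/s
w_5 = (50.5 − 31.2)/2 = 9.65 ft; q_5 = 3.30 × 2.35 × 9.65 = 74.84 ft³/s
Stations 1, 6 contribute zero (depth or velocity is 0).
Q = Σ qᵢ = 379.7 ft³/s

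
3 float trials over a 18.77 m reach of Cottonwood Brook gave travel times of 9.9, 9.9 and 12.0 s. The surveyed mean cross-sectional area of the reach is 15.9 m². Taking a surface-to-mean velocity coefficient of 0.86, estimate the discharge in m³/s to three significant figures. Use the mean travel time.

24.2 m³/s

t̄ = (9.9 + 9.9 + 12.0) / 3 = 10.6 s
v_surface = L / t̄ = 18.77 / 10.6 = 1.771 m/s
v_mean = 0.86 × 1.771 = 1.523 m/s
Q = A × v_mean = 15.9 × 1.523 = 24.21 m³/s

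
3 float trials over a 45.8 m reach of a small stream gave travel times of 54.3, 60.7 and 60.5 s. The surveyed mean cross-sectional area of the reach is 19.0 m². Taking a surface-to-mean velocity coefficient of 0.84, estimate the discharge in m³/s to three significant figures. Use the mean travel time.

t̄ = (54.3 + 60.7 + 60.5) / 3 = 58.5 s
v_surface = L / t̄ = 45.8 / 58.5 = 0.7829 m/s
v_mean = 0.84 × 0.7829 = 0.6576 m/s
Q = A × v_mean = 19.0 × 0.6576 = 12.50 m³/s

12.5 m³/s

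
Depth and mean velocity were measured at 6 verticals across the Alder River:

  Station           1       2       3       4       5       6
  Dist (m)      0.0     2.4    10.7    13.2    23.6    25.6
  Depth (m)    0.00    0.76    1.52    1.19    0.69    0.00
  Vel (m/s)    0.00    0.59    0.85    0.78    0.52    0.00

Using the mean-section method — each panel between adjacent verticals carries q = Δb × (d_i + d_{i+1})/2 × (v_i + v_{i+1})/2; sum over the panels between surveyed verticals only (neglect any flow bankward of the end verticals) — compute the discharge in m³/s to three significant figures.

16.4 m³/s

Panel 1-2: Δb = 2.4 m, d̄ = (0.00+0.76)/2 = 0.38, v̄ = (0.00+0.59)/2 = 0.295 → q = 2.4×0.38×0.295 = 0.2690 m³/s
Panel 2-3: Δb = 8.3 m, d̄ = (0.76+1.52)/2 = 1.14, v̄ = (0.59+0.85)/2 = 0.72 → q = 8.3×1.14×0.72 = 6.813 m³/s
Panel 3-4: Δb = 2.5 m, d̄ = (1.52+1.19)/2 = 1.355, v̄ = (0.85+0.78)/2 = 0.815 → q = 2.5×1.355×0.815 = 2.761 m³/s
Panel 4-5: Δb = 10.4 m, d̄ = (1.19+0.69)/2 = 0.94, v̄ = (0.78+0.52)/2 = 0.65 → q = 10.4×0.94×0.65 = 6.354 m³/s
Panel 5-6: Δb = 2 m, d̄ = (0.69+0.00)/2 = 0.345, v̄ = (0.52+0.00)/2 = 0.26 → q = 2×0.345×0.26 = 0.1794 m³/s
Q = Σ q = 16.38 m³/s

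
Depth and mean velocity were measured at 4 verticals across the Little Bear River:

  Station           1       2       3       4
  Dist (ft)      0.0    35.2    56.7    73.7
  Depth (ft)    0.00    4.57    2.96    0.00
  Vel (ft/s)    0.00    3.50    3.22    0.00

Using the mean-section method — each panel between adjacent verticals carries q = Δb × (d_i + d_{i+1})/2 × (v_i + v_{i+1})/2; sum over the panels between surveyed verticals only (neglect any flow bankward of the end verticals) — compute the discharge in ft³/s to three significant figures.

453 ft³/s

Panel 1-2: Δb = 35.2 ft, d̄ = (0.00+4.57)/2 = 2.285, v̄ = (0.00+3.50)/2 = 1.75 → q = 35.2×2.285×1.75 = 140.8 ft³/s
Panel 2-3: Δb = 21.5 ft, d̄ = (4.57+2.96)/2 = 3.765, v̄ = (3.50+3.22)/2 = 3.36 → q = 21.5×3.765×3.36 = 272.0 ft³/s
Panel 3-4: Δb = 17 ft, d̄ = (2.96+0.00)/2 = 1.48, v̄ = (3.22+0.00)/2 = 1.61 → q = 17×1.48×1.61 = 40.51 ft³/s
Q = Σ q = 453.2 ft³/s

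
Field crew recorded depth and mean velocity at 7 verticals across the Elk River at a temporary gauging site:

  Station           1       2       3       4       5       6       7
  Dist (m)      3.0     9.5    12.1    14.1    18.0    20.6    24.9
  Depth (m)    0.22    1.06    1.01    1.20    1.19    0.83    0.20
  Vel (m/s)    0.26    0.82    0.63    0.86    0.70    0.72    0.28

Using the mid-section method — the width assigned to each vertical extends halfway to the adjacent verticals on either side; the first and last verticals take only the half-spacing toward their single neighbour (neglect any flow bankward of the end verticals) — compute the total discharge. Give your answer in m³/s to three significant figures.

w_1 = (9.5 − 3.0)/2 = 3.25 m; q_1 = 0.26 × 0.22 × 3.25 = 0.1859 m³/s
w_2 = (12.1 − 3.0)/2 = 4.55 m; q_2 = 0.82 × 1.06 × 4.55 = 3.955 m³/s
w_3 = (14.1 − 9.5)/2 = 2.3 m; q_3 = 0.63 × 1.01 × 2.3 = 1.463 m³/s
w_4 = (18.0 − 12.1)/2 = 2.95 m; q_4 = 0.86 × 1.20 × 2.95 = 3.044 m³/s
w_5 = (20.6 − 14.1)/2 = 3.25 m; q_5 = 0.70 × 1.19 × 3.25 = 2.707 m³/s
w_6 = (24.9 − 18.0)/2 = 3.45 m; q_6 = 0.72 × 0.83 × 3.45 = 2.062 m³/s
w_7 = (24.9 − 20.6)/2 = 2.15 m; q_7 = 0.28 × 0.20 × 2.15 = 0.1204 m³/s
Q = Σ qᵢ = 13.54 m³/s

13.5 m³/s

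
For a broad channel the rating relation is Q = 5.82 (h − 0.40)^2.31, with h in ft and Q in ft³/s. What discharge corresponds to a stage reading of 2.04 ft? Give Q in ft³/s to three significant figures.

Q = 5.82 × (2.04 − 0.40)^2.31 = 5.82 × 1.64^2.31 = 18.25 ft³/s

18.2 ft³/s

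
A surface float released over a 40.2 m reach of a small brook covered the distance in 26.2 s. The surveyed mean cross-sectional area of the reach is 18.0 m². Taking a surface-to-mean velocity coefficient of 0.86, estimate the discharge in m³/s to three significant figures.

v_surface = L / t̄ = 40.2 / 26.2 = 1.534 m/s
v_mean = 0.86 × 1.534 = 1.320 m/s
Q = A × v_mean = 18.0 × 1.320 = 23.75 m³/s

23.8 m³/s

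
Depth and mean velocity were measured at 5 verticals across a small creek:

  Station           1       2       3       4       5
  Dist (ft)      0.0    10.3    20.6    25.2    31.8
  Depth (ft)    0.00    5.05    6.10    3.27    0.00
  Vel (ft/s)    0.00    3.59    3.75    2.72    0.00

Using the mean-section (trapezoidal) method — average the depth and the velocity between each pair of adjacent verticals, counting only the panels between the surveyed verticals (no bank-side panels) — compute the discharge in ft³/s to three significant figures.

342 ft³/s

Panel 1-2: Δb = 10.3 ft, d̄ = (0.00+5.05)/2 = 2.525, v̄ = (0.00+3.59)/2 = 1.795 → q = 10.3×2.525×1.795 = 46.68 ft³/s
Panel 2-3: Δb = 10.3 ft, d̄ = (5.05+6.10)/2 = 5.575, v̄ = (3.59+3.75)/2 = 3.67 → q = 10.3×5.575×3.67 = 210.7 ft³/s
Panel 3-4: Δb = 4.6 ft, d̄ = (6.10+3.27)/2 = 4.685, v̄ = (3.75+2.72)/2 = 3.235 → q = 4.6×4.685×3.235 = 69.72 ft³/s
Panel 4-5: Δb = 6.6 ft, d̄ = (3.27+0.00)/2 = 1.635, v̄ = (2.72+0.00)/2 = 1.36 → q = 6.6×1.635×1.36 = 14.68 ft³/s
Q = Σ q = 341.8 ft³/s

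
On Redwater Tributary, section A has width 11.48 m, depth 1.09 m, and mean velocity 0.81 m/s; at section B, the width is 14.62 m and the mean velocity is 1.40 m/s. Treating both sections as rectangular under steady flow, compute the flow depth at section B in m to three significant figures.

0.495 m

Q = A₁V₁ = (11.48×1.09) × 0.81 = 10.14 m³/s
d₂ = Q/(b₂ V₂) = 10.14/(14.62×1.40) = 0.4952 m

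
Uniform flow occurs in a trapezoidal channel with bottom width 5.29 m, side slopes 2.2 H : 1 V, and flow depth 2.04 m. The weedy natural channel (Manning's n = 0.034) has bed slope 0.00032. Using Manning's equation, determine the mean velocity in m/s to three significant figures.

0.632 m/s

A = (b + z·y)·y = (5.29 + 2.2×2.04)×2.04 = 19.95 m²
P = b + 2y√(1+z²) = 5.29 + 2×2.04×√(1+2.2²) = 15.15 m
R = A/P = 19.95/15.15 = 1.317 m
Q = (1/n)·A·R^(2/3)·S^(1/2) = (1/0.034) × 19.95 × 1.317^(2/3) × 0.00032^(1/2) = 12.61 m³/s
V = Q/A = 12.61/19.95 = 0.6320 m/s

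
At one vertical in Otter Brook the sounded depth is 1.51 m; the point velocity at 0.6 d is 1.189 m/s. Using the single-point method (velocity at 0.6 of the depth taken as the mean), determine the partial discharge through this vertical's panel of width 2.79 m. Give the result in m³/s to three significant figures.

v̄ = v₀.₆ = 1.189 m/s
q = v̄ × d × w = 1.189 × 1.51 × 2.79 = 5.009 m³/s

5.01 m³/s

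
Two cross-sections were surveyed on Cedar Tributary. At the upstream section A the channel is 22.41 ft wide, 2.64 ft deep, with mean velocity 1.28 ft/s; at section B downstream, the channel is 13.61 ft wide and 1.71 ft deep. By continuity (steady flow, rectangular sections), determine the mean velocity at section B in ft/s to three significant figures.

Q = A₁V₁ = (22.41×2.64) × 1.28 = 75.73 ft³/s
A₂ = 13.61 × 1.71 = 23.27 ft²
V₂ = Q/A₂ = 75.73/23.27 = 3.254 ft/s

3.25 ft/s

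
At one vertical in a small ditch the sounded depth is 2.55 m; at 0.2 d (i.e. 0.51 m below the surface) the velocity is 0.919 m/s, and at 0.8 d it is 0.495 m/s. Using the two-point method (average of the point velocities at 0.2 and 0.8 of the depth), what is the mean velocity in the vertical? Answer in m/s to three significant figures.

v̄ = (0.919 + 0.495) / 2 = 0.7070 m/s

0.707 m/s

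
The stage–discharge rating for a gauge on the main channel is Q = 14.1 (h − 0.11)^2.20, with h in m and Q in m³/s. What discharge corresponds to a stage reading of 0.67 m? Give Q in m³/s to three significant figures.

3.94 m³/s

Q = 14.1 × (0.67 − 0.11)^2.20 = 14.1 × 0.56^2.20 = 3.938 m³/s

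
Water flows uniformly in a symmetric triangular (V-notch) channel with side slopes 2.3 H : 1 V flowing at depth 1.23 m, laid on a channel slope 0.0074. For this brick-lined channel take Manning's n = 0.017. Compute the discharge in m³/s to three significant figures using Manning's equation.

12.0 m³/s

A = z·y² = 2.3×1.23² = 3.480 m²
P = 2y√(1+z²) = 2×1.23×√(1+2.3²) = 6.170 m
R = A/P = 3.480/6.170 = 0.5640 m
Q = (1/n)·A·R^(2/3)·S^(1/2) = (1/0.017) × 3.480 × 0.5640^(2/3) × 0.0074^(1/2) = 12.02 m³/s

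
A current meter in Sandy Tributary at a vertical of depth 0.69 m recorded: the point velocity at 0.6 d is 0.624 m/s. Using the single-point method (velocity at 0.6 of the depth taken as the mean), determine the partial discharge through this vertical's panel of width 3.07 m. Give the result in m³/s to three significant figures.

v̄ = v₀.₆ = 0.624 m/s
q = v̄ × d × w = 0.6240 × 0.69 × 3.07 = 1.322 m³/s

1.32 m³/s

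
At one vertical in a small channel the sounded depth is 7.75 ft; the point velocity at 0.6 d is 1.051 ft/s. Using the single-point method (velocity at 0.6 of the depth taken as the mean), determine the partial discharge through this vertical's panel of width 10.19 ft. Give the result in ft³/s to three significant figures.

83.0 ft³/s

v̄ = v₀.₆ = 1.051 ft/s
q = v̄ × d × w = 1.051 × 7.75 × 10.19 = 83.00 ft³/s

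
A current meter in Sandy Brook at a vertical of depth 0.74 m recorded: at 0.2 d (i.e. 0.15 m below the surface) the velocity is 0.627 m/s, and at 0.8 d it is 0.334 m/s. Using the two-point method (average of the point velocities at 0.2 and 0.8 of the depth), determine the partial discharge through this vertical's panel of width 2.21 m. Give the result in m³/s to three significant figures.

0.786 m³/s

v̄ = (0.627 + 0.334) / 2 = 0.4805 m/s
q = v̄ × d × w = 0.4805 × 0.74 × 2.21 = 0.7858 m³/s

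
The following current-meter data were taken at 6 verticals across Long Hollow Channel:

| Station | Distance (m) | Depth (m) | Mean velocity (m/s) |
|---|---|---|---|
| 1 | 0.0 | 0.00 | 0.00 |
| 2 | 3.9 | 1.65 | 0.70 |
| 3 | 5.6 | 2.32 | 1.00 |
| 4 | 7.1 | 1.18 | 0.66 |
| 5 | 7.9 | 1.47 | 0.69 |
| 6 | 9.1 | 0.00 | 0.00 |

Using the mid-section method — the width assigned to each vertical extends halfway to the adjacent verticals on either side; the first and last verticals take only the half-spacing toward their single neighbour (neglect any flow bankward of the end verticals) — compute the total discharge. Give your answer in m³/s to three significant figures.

w_2 = (5.6 − 0.0)/2 = 2.8 m; q_2 = 0.70 × 1.65 × 2.8 = 3.234 m³/s
w_3 = (7.1 − 3.9)/2 = 1.6 m; q_3 = 1.00 × 2.32 × 1.6 = 3.712 m³/s
w_4 = (7.9 − 5.6)/2 = 1.15 m; q_4 = 0.66 × 1.18 × 1.15 = 0.8956 m³/s
w_5 = (9.1 − 7.1)/2 = 1 m; q_5 = 0.69 × 1.47 × 1 = 1.014 m³/s
Stations 1, 6 contribute zero (depth or velocity is 0).
Q = Σ qᵢ = 8.856 m³/s

8.86 m³/s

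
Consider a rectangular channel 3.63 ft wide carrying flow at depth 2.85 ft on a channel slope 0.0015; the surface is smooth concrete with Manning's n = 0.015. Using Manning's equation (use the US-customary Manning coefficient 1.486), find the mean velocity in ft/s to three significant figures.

4.11 ft/s

A = b·y = 3.63 × 2.85 = 10.35 ft²
P = b + 2y = 3.63 + 2×2.85 = 9.330 ft
R = A/P = 10.35/9.330 = 1.109 ft
Q = (1.486/n)·A·R^(2/3)·S^(1/2) = (1.486/0.015) × 10.35 × 1.109^(2/3) × 0.0015^(1/2) = 42.52 ft³/s
V = Q/A = 42.52/10.35 = 4.110 ft/s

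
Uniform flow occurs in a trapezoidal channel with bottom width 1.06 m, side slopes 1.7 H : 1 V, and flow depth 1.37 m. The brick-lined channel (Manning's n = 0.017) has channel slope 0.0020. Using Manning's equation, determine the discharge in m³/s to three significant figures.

A = (b + z·y)·y = (1.06 + 1.7×1.37)×1.37 = 4.643 m²
P = b + 2y√(1+z²) = 1.06 + 2×1.37×√(1+1.7²) = 6.464 m
R = A/P = 4.643/6.464 = 0.7183 m
Q = (1/n)·A·R^(2/3)·S^(1/2) = (1/0.017) × 4.643 × 0.7183^(2/3) × 0.0020^(1/2) = 9.796 m³/s

9.80 m³/s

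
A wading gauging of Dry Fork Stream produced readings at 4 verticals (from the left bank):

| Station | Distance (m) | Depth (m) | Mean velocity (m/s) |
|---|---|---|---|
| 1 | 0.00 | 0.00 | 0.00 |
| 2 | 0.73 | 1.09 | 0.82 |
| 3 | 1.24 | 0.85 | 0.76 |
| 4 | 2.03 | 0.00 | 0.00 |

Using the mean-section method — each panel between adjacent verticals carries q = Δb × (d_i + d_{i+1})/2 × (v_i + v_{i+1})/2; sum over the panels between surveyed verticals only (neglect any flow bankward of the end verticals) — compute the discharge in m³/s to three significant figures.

Panel 1-2: Δb = 0.73 m, d̄ = (0.00+1.09)/2 = 0.545, v̄ = (0.00+0.82)/2 = 0.41 → q = 0.73×0.545×0.41 = 0.1631 m³/s
Panel 2-3: Δb = 0.51 m, d̄ = (1.09+0.85)/2 = 0.97, v̄ = (0.82+0.76)/2 = 0.79 → q = 0.51×0.97×0.79 = 0.3908 m³/s
Panel 3-4: Δb = 0.79 m, d̄ = (0.85+0.00)/2 = 0.425, v̄ = (0.76+0.00)/2 = 0.38 → q = 0.79×0.425×0.38 = 0.1276 m³/s
Q = Σ q = 0.6815 m³/s

0.682 m³/s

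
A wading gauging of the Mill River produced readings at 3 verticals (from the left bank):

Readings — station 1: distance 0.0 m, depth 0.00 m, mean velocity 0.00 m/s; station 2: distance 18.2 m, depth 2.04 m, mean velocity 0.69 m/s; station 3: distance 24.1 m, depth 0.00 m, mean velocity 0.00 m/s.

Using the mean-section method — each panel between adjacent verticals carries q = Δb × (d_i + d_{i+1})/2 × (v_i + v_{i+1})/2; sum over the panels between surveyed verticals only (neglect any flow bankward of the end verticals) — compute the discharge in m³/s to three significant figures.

Panel 1-2: Δb = 18.2 m, d̄ = (0.00+2.04)/2 = 1.02, v̄ = (0.00+0.69)/2 = 0.345 → q = 18.2×1.02×0.345 = 6.405 m³/s
Panel 2-3: Δb = 5.9 m, d̄ = (2.04+0.00)/2 = 1.02, v̄ = (0.69+0.00)/2 = 0.345 → q = 5.9×1.02×0.345 = 2.076 m³/s
Q = Σ q = 8.481 m³/s

8.48 m³/s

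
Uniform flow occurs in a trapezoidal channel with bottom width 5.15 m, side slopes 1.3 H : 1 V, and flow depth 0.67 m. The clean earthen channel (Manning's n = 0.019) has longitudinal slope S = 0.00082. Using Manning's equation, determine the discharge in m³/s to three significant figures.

4.08 m³/s

A = (b + z·y)·y = (5.15 + 1.3×0.67)×0.67 = 4.034 m²
P = b + 2y√(1+z²) = 5.15 + 2×0.67×√(1+1.3²) = 7.348 m
R = A/P = 4.034/7.348 = 0.5490 m
Q = (1/n)·A·R^(2/3)·S^(1/2) = (1/0.019) × 4.034 × 0.5490^(2/3) × 0.00082^(1/2) = 4.077 m³/s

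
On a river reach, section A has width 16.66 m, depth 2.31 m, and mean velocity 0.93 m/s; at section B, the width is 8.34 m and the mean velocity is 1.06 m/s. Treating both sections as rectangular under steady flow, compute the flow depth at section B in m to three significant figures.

Q = A₁V₁ = (16.66×2.31) × 0.93 = 35.79 m³/s
d₂ = Q/(b₂ V₂) = 35.79/(8.34×1.06) = 4.049 m

4.05 m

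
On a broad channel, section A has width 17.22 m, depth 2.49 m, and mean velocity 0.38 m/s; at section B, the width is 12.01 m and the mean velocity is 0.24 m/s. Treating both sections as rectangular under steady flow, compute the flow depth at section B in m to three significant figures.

Q = A₁V₁ = (17.22×2.49) × 0.38 = 16.29 m³/s
d₂ = Q/(b₂ V₂) = 16.29/(12.01×0.24) = 5.653 m

5.65 m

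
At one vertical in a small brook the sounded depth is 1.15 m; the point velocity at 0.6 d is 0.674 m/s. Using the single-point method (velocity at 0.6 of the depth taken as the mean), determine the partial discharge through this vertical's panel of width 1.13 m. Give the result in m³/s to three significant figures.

v̄ = v₀.₆ = 0.674 m/s
q = v̄ × d × w = 0.6740 × 1.15 × 1.13 = 0.8759 m³/s

0.876 m³/s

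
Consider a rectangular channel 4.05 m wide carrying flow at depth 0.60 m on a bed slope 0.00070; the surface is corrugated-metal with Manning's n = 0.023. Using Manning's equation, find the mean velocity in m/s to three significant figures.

A = b·y = 4.05 × 0.60 = 2.430 m²
P = b + 2y = 4.05 + 2×0.60 = 5.250 m
R = A/P = 2.430/5.250 = 0.4629 m
Q = (1/n)·A·R^(2/3)·S^(1/2) = (1/0.023) × 2.430 × 0.4629^(2/3) × 0.00070^(1/2) = 1.673 m³/s
V = Q/A = 1.673/2.430 = 0.6883 m/s

0.688 m/s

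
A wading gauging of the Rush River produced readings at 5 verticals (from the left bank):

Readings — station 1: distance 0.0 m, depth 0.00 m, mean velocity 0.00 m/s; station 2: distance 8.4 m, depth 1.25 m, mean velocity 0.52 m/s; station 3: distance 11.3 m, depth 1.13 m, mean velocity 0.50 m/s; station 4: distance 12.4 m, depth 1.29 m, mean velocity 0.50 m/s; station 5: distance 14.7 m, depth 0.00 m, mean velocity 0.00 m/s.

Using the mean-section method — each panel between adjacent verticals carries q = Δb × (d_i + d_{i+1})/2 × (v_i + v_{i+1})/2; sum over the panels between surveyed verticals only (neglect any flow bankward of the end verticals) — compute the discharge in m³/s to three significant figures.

Panel 1-2: Δb = 8.4 m, d̄ = (0.00+1.25)/2 = 0.625, v̄ = (0.00+0.52)/2 = 0.26 → q = 8.4×0.625×0.26 = 1.365 m³/s
Panel 2-3: Δb = 2.9 m, d̄ = (1.25+1.13)/2 = 1.19, v̄ = (0.52+0.50)/2 = 0.51 → q = 2.9×1.19×0.51 = 1.760 m³/s
Panel 3-4: Δb = 1.1 m, d̄ = (1.13+1.29)/2 = 1.21, v̄ = (0.50+0.50)/2 = 0.5 → q = 1.1×1.21×0.5 = 0.6655 m³/s
Panel 4-5: Δb = 2.3 m, d̄ = (1.29+0.00)/2 = 0.645, v̄ = (0.50+0.00)/2 = 0.25 → q = 2.3×0.645×0.25 = 0.3709 m³/s
Q = Σ q = 4.161 m³/s

4.16 m³/s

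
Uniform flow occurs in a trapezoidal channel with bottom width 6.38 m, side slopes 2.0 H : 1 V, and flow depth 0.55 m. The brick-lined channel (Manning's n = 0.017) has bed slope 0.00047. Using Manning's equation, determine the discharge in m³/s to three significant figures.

3.15 m³/s

A = (b + z·y)·y = (6.38 + 2.0×0.55)×0.55 = 4.114 m²
P = b + 2y√(1+z²) = 6.38 + 2×0.55×√(1+2.0²) = 8.840 m
R = A/P = 4.114/8.840 = 0.4654 m
Q = (1/n)·A·R^(2/3)·S^(1/2) = (1/0.017) × 4.114 × 0.4654^(2/3) × 0.00047^(1/2) = 3.151 m³/s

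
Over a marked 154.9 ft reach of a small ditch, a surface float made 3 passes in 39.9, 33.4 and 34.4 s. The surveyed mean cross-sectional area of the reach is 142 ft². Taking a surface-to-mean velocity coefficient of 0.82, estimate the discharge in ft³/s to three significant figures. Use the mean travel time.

t̄ = (39.9 + 33.4 + 34.4) / 3 = 35.9 s
v_surface = L / t̄ = 154.9 / 35.9 = 4.315 ft/s
v_mean = 0.82 × 4.315 = 3.538 ft/s
Q = A × v_mean = 142 × 3.538 = 502.4 ft³/s

502 ft³/s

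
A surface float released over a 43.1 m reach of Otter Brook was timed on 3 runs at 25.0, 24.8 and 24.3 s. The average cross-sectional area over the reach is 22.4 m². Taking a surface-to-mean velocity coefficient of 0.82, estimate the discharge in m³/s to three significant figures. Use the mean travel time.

t̄ = (25.0 + 24.8 + 24.3) / 3 = 24.7 s
v_surface = L / t̄ = 43.1 / 24.7 = 1.745 m/s
v_mean = 0.82 × 1.745 = 1.431 m/s
Q = A × v_mean = 22.4 × 1.431 = 32.05 m³/s

32.1 m³/s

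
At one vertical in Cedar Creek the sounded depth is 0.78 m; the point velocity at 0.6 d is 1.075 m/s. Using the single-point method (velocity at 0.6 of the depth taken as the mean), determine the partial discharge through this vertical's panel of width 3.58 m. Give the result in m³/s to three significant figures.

v̄ = v₀.₆ = 1.075 m/s
q = v̄ × d × w = 1.075 × 0.78 × 3.58 = 3.002 m³/s

3.00 m³/s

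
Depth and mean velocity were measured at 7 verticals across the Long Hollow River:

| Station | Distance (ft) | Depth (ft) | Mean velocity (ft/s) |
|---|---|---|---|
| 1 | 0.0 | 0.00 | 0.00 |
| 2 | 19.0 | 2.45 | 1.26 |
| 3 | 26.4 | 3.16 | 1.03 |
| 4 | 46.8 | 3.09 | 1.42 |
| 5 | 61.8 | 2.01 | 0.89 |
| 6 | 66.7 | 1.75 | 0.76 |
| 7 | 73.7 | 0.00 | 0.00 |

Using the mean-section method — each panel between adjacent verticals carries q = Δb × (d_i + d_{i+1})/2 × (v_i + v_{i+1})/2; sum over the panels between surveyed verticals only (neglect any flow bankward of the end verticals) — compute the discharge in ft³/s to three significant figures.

Panel 1-2: Δb = 19 ft, d̄ = (0.00+2.45)/2 = 1.225, v̄ = (0.00+1.26)/2 = 0.63 → q = 19×1.225×0.63 = 14.66 ft³/s
Panel 2-3: Δb = 7.4 ft, d̄ = (2.45+3.16)/2 = 2.805, v̄ = (1.26+1.03)/2 = 1.145 → q = 7.4×2.805×1.145 = 23.77 ft³/s
Panel 3-4: Δb = 20.4 ft, d̄ = (3.16+3.09)/2 = 3.125, v̄ = (1.03+1.42)/2 = 1.225 → q = 20.4×3.125×1.225 = 78.09 ft³/s
Panel 4-5: Δb = 15 ft, d̄ = (3.09+2.01)/2 = 2.55, v̄ = (1.42+0.89)/2 = 1.155 → q = 15×2.55×1.155 = 44.18 ft³/s
Panel 5-6: Δb = 4.9 ft, d̄ = (2.01+1.75)/2 = 1.88, v̄ = (0.89+0.76)/2 = 0.825 → q = 4.9×1.88×0.825 = 7.600 ft³/s
Panel 6-7: Δb = 7 ft, d̄ = (1.75+0.00)/2 = 0.875, v̄ = (0.76+0.00)/2 = 0.38 → q = 7×0.875×0.38 = 2.328 ft³/s
Q = Σ q = 170.6 ft³/s

171 ft³/s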